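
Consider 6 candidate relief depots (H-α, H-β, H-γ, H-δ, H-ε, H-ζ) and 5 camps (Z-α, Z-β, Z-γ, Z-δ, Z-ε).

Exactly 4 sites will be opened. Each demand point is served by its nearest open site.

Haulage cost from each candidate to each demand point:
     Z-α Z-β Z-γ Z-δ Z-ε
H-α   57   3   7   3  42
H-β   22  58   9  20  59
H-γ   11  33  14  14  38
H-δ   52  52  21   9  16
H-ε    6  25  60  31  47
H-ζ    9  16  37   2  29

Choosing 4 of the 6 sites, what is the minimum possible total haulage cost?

34

Open {H-α, H-δ, H-ε, H-ζ}.
  Z-α→H-ε 6, Z-β→H-α 3, Z-γ→H-α 7, Z-δ→H-ζ 2, Z-ε→H-δ 16  ⇒ total 34.
Compare {H-α, H-β, H-δ, H-ε}: total 35.
Compare {H-α, H-γ, H-δ, H-ε}: total 35.
No size-4 selection does better; minimum is 34.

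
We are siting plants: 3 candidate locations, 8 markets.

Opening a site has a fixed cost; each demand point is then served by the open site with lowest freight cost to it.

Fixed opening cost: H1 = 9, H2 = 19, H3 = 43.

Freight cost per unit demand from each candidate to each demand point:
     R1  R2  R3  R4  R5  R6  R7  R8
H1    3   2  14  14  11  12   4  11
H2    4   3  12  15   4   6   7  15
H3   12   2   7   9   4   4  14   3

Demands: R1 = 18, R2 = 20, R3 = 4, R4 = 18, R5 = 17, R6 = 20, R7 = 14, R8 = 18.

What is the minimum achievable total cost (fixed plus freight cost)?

594

Open {H1, H3}: assign each demand point to its cheapest open site.
  R1→H1 18×3=54, R2→H1 20×2=40, R3→H3 4×7=28, R4→H3 18×9=162, R5→H3 17×4=68, R6→H3 20×4=80, R7→H1 14×4=56, R8→H3 18×3=54
  freight cost 542, fixed 52 → total 594.
Compare {H1, H2, H3}: freight cost 542 + fixed 71 = 613.
Compare {H2, H3}: freight cost 602 + fixed 62 = 664.
Compare {H1, H2}: freight cost 836 + fixed 28 = 864.
All other subsets cost ≥ 613. Minimum total cost: 594.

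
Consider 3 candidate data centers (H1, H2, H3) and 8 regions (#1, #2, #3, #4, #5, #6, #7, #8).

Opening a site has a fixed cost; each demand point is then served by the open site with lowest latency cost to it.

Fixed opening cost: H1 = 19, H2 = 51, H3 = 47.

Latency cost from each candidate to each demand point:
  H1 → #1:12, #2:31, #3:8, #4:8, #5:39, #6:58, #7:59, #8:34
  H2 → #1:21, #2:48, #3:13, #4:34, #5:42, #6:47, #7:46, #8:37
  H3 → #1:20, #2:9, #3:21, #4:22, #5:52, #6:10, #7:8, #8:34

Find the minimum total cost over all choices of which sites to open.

Open {H1, H3}: assign each demand point to its cheapest open site.
  #1→H1 12, #2→H3 9, #3→H1 8, #4→H1 8, #5→H1 39, #6→H3 10, #7→H3 8, #8→H1 34
  latency cost 128, fixed 66 → total 194.
Compare {H3}: latency cost 176 + fixed 47 = 223.
Compare {H1, H2, H3}: latency cost 128 + fixed 117 = 245.
Compare {H2, H3}: latency cost 158 + fixed 98 = 256.
All other subsets cost ≥ 223. Minimum total cost: 194.

194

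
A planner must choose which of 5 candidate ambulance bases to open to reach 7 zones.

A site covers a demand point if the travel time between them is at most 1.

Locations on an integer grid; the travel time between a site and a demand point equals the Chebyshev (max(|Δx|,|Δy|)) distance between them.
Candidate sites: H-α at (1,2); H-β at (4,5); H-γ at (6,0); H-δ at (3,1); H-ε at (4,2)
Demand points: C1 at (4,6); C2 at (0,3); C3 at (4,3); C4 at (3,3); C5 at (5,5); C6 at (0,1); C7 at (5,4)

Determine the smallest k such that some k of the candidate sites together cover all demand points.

3

Coverage sets (demand points within 1 of each site):
  H-α: {C2, C6}
  H-β: {C1, C5, C7}
  H-γ: {}
  H-δ: {}
  H-ε: {C3, C4}
No 2 sites suffice: every size-2 union leaves at least one demand point uncovered.
But {H-α, H-β, H-ε} covers everything, so the minimum is 3.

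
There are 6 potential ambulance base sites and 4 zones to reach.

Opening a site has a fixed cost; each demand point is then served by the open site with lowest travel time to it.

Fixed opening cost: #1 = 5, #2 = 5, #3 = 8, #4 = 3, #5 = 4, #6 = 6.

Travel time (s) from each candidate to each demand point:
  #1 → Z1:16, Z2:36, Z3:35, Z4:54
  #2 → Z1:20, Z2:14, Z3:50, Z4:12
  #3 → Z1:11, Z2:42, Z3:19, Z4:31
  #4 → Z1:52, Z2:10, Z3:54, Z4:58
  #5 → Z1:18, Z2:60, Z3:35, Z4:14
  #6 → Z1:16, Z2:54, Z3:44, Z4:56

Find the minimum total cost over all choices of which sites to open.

Open {#2, #3, #4}: assign each demand point to its cheapest open site.
  Z1→#3 11, Z2→#4 10, Z3→#3 19, Z4→#2 12
  travel time 52, fixed 16 → total 68.
Compare {#2, #3}: travel time 56 + fixed 13 = 69.
Compare {#3, #4, #5}: travel time 54 + fixed 15 = 69.
Compare {#2, #3, #4, #5}: travel time 52 + fixed 20 = 72.
All other subsets cost ≥ 69. Minimum total cost: 68.

68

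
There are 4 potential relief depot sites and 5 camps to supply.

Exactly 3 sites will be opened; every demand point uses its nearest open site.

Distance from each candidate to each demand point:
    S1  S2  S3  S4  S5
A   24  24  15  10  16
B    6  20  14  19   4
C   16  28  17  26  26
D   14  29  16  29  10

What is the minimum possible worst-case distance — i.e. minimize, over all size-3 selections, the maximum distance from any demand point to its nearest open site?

Open {A, B, C}.
  Farthest demand point is S2 at distance 20 (to B); all others are ≤ 20.
With {A, B, D} the worst case is 20.
With {B, C, D} the worst case is 20.
No size-3 selection achieves below 20.

20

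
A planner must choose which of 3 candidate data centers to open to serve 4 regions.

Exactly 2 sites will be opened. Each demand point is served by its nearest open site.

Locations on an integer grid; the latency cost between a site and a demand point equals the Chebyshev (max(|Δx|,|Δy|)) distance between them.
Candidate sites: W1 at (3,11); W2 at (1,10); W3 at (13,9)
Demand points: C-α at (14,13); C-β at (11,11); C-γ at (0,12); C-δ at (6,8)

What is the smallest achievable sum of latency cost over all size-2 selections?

Open {W1, W3}.
  C-α→W3 4, C-β→W3 2, C-γ→W1 3, C-δ→W1 3  ⇒ total 12.
Compare {W2, W3}: total 13.
Compare {W1, W2}: total 24.

12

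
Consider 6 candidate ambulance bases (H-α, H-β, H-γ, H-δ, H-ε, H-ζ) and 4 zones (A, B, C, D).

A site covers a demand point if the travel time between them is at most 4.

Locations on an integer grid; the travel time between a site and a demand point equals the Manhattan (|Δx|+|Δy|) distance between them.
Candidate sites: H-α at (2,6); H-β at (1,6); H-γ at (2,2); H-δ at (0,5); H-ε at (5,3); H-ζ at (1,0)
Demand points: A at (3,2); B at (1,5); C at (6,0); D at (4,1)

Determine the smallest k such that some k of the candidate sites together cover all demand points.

Coverage sets (demand points within 4 of each site):
  H-α: {B}
  H-β: {B}
  H-γ: {A, B, D}
  H-δ: {B}
  H-ε: {A, C, D}
  H-ζ: {A, D}
No single site covers all 4 demand points.
But {H-α, H-ε} covers everything, so the minimum is 2.

2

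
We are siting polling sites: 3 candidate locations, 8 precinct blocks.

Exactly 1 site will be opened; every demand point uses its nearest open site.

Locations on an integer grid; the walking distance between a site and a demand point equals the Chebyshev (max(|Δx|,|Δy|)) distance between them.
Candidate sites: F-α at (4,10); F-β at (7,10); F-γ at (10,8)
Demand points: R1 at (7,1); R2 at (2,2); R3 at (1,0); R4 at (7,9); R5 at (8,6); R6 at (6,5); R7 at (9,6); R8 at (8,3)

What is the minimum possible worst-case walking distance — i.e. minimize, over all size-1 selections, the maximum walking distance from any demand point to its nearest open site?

Open {F-γ}.
  Farthest demand point is R3 at walking distance 9 (to F-γ); all others are ≤ 9.
With {F-α} the worst case is 10.
With {F-β} the worst case is 10.
No size-1 selection achieves below 9.

9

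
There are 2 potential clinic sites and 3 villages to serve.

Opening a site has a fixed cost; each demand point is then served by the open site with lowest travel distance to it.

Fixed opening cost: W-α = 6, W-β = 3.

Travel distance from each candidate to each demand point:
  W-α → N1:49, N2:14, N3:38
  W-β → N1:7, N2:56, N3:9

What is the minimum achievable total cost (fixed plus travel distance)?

39

Open {W-α, W-β}: assign each demand point to its cheapest open site.
  N1→W-β 7, N2→W-α 14, N3→W-β 9
  travel distance 30, fixed 9 → total 39.
Compare {W-β}: travel distance 72 + fixed 3 = 75.
Compare {W-α}: travel distance 101 + fixed 6 = 107.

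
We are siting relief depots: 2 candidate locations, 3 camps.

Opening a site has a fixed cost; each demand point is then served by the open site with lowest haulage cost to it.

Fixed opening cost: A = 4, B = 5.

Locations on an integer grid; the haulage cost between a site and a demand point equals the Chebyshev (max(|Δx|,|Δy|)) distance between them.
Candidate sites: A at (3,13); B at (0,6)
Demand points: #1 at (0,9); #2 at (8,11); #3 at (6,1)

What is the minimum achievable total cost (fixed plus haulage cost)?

Open {B}: assign each demand point to its cheapest open site.
  #1→B 3, #2→B 8, #3→B 6
  haulage cost 17, fixed 5 → total 22.
Compare {A, B}: haulage cost 14 + fixed 9 = 23.
Compare {A}: haulage cost 21 + fixed 4 = 25.

22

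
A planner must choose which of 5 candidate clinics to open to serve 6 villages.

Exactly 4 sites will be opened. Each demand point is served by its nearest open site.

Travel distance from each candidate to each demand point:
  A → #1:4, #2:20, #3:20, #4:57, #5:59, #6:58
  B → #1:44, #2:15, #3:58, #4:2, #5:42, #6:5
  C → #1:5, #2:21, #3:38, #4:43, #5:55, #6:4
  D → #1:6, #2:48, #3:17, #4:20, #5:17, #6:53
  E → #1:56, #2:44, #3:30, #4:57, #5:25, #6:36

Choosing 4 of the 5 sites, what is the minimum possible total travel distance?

Open {A, B, C, D}.
  #1→A 4, #2→B 15, #3→D 17, #4→B 2, #5→D 17, #6→C 4  ⇒ total 59.
Compare {A, B, D, E}: total 60.
Compare {B, C, D, E}: total 60.
No size-4 selection does better; minimum is 59.

59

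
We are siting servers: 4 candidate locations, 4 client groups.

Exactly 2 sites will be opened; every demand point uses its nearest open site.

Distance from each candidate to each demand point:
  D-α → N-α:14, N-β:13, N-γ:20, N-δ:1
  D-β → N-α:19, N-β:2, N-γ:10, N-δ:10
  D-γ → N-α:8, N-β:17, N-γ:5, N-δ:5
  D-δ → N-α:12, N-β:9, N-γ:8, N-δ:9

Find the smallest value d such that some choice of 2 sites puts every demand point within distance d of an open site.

Open {D-β, D-γ}.
  Farthest demand point is N-α at distance 8 (to D-γ); all others are ≤ 8.
With {D-γ, D-δ} the worst case is 9.
With {D-α, D-δ} the worst case is 12.
No size-2 selection achieves below 8.

8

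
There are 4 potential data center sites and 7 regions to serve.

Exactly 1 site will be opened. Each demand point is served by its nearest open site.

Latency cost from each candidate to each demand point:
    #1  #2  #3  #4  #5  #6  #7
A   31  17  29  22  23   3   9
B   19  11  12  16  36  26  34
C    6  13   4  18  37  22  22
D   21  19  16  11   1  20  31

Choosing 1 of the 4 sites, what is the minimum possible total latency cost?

119

Open {D}.
  #1→D 21, #2→D 19, #3→D 16, #4→D 11, #5→D 1, #6→D 20, #7→D 31  ⇒ total 119.
Compare {C}: total 122.
Compare {A}: total 134.
No size-1 selection does better; minimum is 119.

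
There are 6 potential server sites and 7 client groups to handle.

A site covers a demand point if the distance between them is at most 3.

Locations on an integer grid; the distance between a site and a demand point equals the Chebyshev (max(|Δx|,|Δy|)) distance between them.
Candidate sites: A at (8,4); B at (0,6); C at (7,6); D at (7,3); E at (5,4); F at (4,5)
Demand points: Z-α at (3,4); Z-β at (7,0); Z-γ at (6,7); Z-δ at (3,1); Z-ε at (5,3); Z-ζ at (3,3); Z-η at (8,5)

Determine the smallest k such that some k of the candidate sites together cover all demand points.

2

Coverage sets (demand points within 3 of each site):
  A: {Z-γ, Z-ε, Z-η}
  B: {Z-α, Z-ζ}
  C: {Z-γ, Z-ε, Z-η}
  D: {Z-β, Z-ε, Z-η}
  E: {Z-α, Z-γ, Z-δ, Z-ε, Z-ζ, Z-η}
  F: {Z-α, Z-γ, Z-ε, Z-ζ}
No single site covers all 7 demand points.
But {D, E} covers everything, so the minimum is 2.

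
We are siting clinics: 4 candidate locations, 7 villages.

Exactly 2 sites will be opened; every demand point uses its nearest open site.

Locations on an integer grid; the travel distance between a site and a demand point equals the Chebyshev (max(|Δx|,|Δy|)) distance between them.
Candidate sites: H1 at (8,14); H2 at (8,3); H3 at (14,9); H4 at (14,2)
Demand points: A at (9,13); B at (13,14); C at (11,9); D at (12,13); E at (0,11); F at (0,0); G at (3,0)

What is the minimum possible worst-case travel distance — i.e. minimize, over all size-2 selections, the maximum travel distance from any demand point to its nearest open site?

8

Open {H1, H2}.
  Farthest demand point is E at travel distance 8 (to H1); all others are ≤ 8.
With {H2, H3} the worst case is 8.
With {H2, H4} the worst case is 11.
No size-2 selection achieves below 8.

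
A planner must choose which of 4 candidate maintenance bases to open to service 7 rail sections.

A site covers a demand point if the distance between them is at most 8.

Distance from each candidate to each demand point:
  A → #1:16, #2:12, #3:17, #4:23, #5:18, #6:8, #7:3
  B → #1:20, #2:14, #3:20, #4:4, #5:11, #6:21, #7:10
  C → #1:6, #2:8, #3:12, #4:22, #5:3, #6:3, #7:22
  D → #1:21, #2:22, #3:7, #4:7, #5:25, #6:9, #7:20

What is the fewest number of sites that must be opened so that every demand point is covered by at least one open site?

Coverage sets (demand points within 8 of each site):
  A: {#6, #7}
  B: {#4}
  C: {#1, #2, #5, #6}
  D: {#3, #4}
No 2 sites suffice: every size-2 union leaves at least one demand point uncovered.
But {A, C, D} covers everything, so the minimum is 3.

3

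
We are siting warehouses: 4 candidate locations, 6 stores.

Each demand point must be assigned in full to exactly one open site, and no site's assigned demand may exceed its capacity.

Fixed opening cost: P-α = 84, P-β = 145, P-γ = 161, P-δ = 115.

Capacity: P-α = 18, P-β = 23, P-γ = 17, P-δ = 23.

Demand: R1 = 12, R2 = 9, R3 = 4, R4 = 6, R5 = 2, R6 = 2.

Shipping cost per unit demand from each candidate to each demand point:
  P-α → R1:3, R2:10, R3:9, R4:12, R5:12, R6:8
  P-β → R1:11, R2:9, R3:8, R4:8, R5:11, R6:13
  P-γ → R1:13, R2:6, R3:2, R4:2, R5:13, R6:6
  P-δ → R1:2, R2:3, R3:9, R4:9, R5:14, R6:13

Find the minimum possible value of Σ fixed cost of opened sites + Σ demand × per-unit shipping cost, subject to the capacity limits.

385

Open {P-γ, P-δ}; cheapest assignment that respects the capacities:
  P-γ (cap 17, load 14): R3, R4, R5, R6 — cost 4×2 + 6×2 + 2×13 + 2×6 = 58
  P-δ (cap 23, load 21): R1, R2 — cost 12×2 + 9×3 = 51
  Shipping 109, fixed 276 → total 385.
  Any other capacity-feasible assignment to {P-γ, P-δ} ships for at least 109.
Compare {P-α, P-δ}: its best feasible assignment gives total 392.
Compare {P-α, P-γ}: its best feasible assignment gives total 419.
Every other set of open sites that can feasibly serve all demand totals ≥ 392 even under its best assignment. Minimum: 385.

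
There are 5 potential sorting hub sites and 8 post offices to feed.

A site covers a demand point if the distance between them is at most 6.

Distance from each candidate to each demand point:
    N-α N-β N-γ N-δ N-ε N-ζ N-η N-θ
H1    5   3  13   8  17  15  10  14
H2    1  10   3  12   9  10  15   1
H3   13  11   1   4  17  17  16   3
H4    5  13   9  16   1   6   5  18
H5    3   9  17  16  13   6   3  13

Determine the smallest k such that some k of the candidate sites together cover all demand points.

3

Coverage sets (demand points within 6 of each site):
  H1: {N-α, N-β}
  H2: {N-α, N-γ, N-θ}
  H3: {N-γ, N-δ, N-θ}
  H4: {N-α, N-ε, N-ζ, N-η}
  H5: {N-α, N-ζ, N-η}
No 2 sites suffice: every size-2 union leaves at least one demand point uncovered.
But {H1, H3, H4} covers everything, so the minimum is 3.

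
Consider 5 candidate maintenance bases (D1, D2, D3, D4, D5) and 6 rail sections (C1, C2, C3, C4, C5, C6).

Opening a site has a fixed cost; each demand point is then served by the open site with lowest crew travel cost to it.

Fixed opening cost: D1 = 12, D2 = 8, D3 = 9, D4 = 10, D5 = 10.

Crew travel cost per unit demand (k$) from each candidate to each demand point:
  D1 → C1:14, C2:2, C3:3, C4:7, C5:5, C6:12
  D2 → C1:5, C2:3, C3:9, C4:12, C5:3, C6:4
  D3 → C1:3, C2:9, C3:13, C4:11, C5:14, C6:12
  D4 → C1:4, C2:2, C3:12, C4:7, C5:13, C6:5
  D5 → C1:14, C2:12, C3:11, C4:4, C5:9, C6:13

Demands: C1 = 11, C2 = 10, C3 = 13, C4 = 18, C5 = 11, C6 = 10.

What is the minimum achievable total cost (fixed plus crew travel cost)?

276

Open {D1, D2, D3, D5}: assign each demand point to its cheapest open site.
  C1→D3 11×3=33, C2→D1 10×2=20, C3→D1 13×3=39, C4→D5 18×4=72, C5→D2 11×3=33, C6→D2 10×4=40
  crew travel cost 237, fixed 39 → total 276.
Compare {D1, D2, D3, D4, D5}: crew travel cost 237 + fixed 49 = 286.
Compare {D1, D2, D4, D5}: crew travel cost 248 + fixed 40 = 288.
Compare {D1, D2, D5}: crew travel cost 259 + fixed 30 = 289.
All other subsets cost ≥ 286. Minimum total cost: 276.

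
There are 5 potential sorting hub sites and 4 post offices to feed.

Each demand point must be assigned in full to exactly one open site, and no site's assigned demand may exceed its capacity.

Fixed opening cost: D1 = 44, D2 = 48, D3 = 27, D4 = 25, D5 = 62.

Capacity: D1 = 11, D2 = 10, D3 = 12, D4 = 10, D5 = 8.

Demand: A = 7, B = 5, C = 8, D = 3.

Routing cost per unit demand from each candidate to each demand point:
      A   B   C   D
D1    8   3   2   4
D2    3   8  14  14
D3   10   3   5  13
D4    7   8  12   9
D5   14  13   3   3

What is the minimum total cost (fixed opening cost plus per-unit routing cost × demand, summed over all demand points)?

183

Open {D1, D2, D3}; cheapest assignment that respects the capacities:
  D1 (cap 11, load 11): C, D — cost 8×2 + 3×4 = 28
  D2 (cap 10, load 7): A — cost 7×3 = 21
  D3 (cap 12, load 5): B — cost 5×3 = 15
  Shipping 64, fixed 119 → total 183.
  Any other capacity-feasible assignment to {D1, D2, D3} ships for at least 64.
Compare {D1, D3}: its best feasible assignment gives total 184.
Compare {D1, D3, D4}: its best feasible assignment gives total 188.
Every other set of open sites that can feasibly serve all demand totals ≥ 184 even under its best assignment. Minimum: 183.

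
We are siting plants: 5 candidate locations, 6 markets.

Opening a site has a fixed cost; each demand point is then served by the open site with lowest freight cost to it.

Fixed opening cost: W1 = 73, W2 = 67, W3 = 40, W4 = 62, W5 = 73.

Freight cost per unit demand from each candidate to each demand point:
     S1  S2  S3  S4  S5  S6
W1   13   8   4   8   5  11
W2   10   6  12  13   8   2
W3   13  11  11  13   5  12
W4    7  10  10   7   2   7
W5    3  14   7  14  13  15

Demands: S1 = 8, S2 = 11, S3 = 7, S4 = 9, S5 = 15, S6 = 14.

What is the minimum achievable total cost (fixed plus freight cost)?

Open {W2, W4}: assign each demand point to its cheapest open site.
  S1→W4 8×7=56, S2→W2 11×6=66, S3→W4 7×10=70, S4→W4 9×7=63, S5→W4 15×2=30, S6→W2 14×2=28
  freight cost 313, fixed 129 → total 442.
Compare {W2, W4, W5}: freight cost 260 + fixed 202 = 462.
Compare {W1, W2, W4}: freight cost 271 + fixed 202 = 473.
Compare {W2, W3, W4}: freight cost 313 + fixed 169 = 482.
All other subsets cost ≥ 462. Minimum total cost: 442.

442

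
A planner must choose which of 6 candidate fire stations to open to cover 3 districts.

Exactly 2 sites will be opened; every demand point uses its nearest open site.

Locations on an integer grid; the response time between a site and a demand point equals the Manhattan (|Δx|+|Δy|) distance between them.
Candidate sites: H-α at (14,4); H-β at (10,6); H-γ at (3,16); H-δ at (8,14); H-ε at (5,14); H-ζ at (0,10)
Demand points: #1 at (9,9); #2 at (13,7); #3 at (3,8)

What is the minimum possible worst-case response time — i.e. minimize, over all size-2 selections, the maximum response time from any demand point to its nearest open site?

Open {H-β, H-ζ}.
  Farthest demand point is #3 at response time 5 (to H-ζ); all others are ≤ 5.
With {H-β, H-γ} the worst case is 8.
With {H-β, H-ε} the worst case is 8.
No size-2 selection achieves below 5.

5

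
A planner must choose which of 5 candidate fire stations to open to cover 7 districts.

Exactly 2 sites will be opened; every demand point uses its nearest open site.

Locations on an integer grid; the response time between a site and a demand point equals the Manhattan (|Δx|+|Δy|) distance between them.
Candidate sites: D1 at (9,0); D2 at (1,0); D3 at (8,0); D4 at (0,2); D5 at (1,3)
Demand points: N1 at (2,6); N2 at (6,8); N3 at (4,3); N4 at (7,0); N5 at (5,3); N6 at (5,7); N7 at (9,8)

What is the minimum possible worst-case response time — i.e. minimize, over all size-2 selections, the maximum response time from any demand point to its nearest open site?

10

Open {D1, D5}.
  Farthest demand point is N2 at response time 10 (to D5); all others are ≤ 10.
With {D2, D3} the worst case is 10.
With {D3, D4} the worst case is 10.
No size-2 selection achieves below 10.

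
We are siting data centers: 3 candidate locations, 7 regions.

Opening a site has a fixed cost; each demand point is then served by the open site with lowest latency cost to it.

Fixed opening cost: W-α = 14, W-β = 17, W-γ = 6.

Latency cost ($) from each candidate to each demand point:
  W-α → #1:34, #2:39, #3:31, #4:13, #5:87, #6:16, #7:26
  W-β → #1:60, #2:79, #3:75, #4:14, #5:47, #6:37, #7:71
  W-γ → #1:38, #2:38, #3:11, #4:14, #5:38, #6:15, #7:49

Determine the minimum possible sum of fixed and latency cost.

195

Open {W-α, W-γ}: assign each demand point to its cheapest open site.
  #1→W-α 34, #2→W-γ 38, #3→W-γ 11, #4→W-α 13, #5→W-γ 38, #6→W-γ 15, #7→W-α 26
  latency cost 175, fixed 20 → total 195.
Compare {W-γ}: latency cost 203 + fixed 6 = 209.
Compare {W-α, W-β, W-γ}: latency cost 175 + fixed 37 = 212.
Compare {W-β, W-γ}: latency cost 203 + fixed 23 = 226.
All other subsets cost ≥ 209. Minimum total cost: 195.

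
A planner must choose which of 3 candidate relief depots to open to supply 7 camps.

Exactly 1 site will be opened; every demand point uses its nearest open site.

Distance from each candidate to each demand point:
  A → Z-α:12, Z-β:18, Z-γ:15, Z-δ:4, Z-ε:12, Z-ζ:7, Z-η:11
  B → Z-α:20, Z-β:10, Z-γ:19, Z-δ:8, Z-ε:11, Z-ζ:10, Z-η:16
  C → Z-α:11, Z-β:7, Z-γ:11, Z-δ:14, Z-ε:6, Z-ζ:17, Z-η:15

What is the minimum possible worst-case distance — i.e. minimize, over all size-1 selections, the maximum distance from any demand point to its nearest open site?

17

Open {C}.
  Farthest demand point is Z-ζ at distance 17 (to C); all others are ≤ 17.
With {A} the worst case is 18.
With {B} the worst case is 20.
No size-1 selection achieves below 17.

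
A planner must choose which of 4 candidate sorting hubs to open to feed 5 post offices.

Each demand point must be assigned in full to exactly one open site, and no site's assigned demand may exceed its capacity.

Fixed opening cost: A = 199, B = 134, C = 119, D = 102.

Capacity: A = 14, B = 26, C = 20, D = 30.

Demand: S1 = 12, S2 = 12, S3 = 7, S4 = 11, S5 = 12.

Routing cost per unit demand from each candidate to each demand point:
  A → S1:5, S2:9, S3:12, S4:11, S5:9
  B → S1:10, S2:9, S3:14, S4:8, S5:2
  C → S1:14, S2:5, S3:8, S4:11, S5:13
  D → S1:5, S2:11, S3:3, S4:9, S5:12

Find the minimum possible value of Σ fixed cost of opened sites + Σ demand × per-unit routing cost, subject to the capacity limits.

548

Open {B, D}; cheapest assignment that respects the capacities:
  B (cap 26, load 24): S2, S5 — cost 12×9 + 12×2 = 132
  D (cap 30, load 30): S1, S3, S4 — cost 12×5 + 7×3 + 11×9 = 180
  Shipping 312, fixed 236 → total 548.
  Any other capacity-feasible assignment to {B, D} ships for at least 312.
Compare {B, C, D}: its best feasible assignment gives total 608.
Compare {A, B, D}: its best feasible assignment gives total 736.
Every other set of open sites that can feasibly serve all demand totals ≥ 608 even under its best assignment. Minimum: 548.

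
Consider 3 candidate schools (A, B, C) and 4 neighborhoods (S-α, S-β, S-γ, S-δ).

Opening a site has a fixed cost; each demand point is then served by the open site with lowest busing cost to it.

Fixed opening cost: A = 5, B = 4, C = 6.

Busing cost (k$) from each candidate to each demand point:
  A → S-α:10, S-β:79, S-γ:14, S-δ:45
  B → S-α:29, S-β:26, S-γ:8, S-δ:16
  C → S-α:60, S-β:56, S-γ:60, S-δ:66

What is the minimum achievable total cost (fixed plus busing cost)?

Open {A, B}: assign each demand point to its cheapest open site.
  S-α→A 10, S-β→B 26, S-γ→B 8, S-δ→B 16
  busing cost 60, fixed 9 → total 69.
Compare {A, B, C}: busing cost 60 + fixed 15 = 75.
Compare {B}: busing cost 79 + fixed 4 = 83.
Compare {B, C}: busing cost 79 + fixed 10 = 89.
All other subsets cost ≥ 75. Minimum total cost: 69.

69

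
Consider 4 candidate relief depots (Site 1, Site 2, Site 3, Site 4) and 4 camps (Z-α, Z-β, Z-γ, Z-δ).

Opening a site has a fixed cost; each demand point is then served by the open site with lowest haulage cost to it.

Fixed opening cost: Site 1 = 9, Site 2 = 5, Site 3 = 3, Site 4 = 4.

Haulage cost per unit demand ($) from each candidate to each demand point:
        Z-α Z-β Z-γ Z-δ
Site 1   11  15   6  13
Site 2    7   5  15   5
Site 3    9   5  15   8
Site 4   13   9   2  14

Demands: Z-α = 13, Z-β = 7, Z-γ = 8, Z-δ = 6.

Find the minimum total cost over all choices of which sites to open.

Open {Site 2, Site 4}: assign each demand point to its cheapest open site.
  Z-α→Site 2 13×7=91, Z-β→Site 2 7×5=35, Z-γ→Site 4 8×2=16, Z-δ→Site 2 6×5=30
  haulage cost 172, fixed 9 → total 181.
Compare {Site 2, Site 3, Site 4}: haulage cost 172 + fixed 12 = 184.
Compare {Site 1, Site 2, Site 4}: haulage cost 172 + fixed 18 = 190.
Compare {Site 1, Site 2, Site 3, Site 4}: haulage cost 172 + fixed 21 = 193.
All other subsets cost ≥ 184. Minimum total cost: 181.

181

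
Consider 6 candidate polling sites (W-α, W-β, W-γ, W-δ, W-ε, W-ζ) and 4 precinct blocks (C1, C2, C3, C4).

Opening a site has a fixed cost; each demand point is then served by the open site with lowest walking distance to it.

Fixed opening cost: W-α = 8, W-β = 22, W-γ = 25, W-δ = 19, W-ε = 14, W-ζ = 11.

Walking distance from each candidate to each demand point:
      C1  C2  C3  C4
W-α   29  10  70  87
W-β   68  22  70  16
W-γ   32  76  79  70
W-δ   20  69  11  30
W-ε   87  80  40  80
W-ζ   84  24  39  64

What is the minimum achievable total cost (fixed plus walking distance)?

98

Open {W-α, W-δ}: assign each demand point to its cheapest open site.
  C1→W-δ 20, C2→W-α 10, C3→W-δ 11, C4→W-δ 30
  walking distance 71, fixed 27 → total 98.
Compare {W-α, W-β, W-δ}: walking distance 57 + fixed 49 = 106.
Compare {W-α, W-δ, W-ζ}: walking distance 71 + fixed 38 = 109.
Compare {W-β, W-δ}: walking distance 69 + fixed 41 = 110.
All other subsets cost ≥ 106. Minimum total cost: 98.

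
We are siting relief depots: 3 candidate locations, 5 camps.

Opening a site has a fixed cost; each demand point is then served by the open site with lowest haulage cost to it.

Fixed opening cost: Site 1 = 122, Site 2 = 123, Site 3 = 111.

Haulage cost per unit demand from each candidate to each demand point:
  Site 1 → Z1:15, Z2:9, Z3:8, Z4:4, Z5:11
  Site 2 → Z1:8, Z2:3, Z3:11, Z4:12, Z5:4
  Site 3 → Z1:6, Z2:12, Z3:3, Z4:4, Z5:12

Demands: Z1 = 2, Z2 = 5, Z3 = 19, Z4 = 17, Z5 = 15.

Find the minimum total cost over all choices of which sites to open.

Open {Site 2, Site 3}: assign each demand point to its cheapest open site.
  Z1→Site 3 2×6=12, Z2→Site 2 5×3=15, Z3→Site 3 19×3=57, Z4→Site 3 17×4=68, Z5→Site 2 15×4=60
  haulage cost 212, fixed 234 → total 446.
Compare {Site 3}: haulage cost 377 + fixed 111 = 488.
Compare {Site 1, Site 2}: haulage cost 311 + fixed 245 = 556.
Compare {Site 1, Site 2, Site 3}: haulage cost 212 + fixed 356 = 568.
All other subsets cost ≥ 488. Minimum total cost: 446.

446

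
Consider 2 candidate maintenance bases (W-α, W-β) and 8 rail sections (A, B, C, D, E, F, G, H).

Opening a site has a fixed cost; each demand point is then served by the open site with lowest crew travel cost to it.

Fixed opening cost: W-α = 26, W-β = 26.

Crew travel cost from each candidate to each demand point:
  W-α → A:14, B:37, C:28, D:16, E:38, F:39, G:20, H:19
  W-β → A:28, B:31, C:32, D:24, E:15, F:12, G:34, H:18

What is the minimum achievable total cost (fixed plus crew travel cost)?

206

Open {W-α, W-β}: assign each demand point to its cheapest open site.
  A→W-α 14, B→W-β 31, C→W-α 28, D→W-α 16, E→W-β 15, F→W-β 12, G→W-α 20, H→W-β 18
  crew travel cost 154, fixed 52 → total 206.
Compare {W-β}: crew travel cost 194 + fixed 26 = 220.
Compare {W-α}: crew travel cost 211 + fixed 26 = 237.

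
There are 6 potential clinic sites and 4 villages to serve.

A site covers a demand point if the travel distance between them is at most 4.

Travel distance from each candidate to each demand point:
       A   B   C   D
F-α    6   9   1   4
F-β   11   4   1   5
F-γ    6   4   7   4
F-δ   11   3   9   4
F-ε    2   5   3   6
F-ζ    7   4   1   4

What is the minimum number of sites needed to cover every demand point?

Coverage sets (demand points within 4 of each site):
  F-α: {C, D}
  F-β: {B, C}
  F-γ: {B, D}
  F-δ: {B, D}
  F-ε: {A, C}
  F-ζ: {B, C, D}
No single site covers all 4 demand points.
But {F-γ, F-ε} covers everything, so the minimum is 2.

2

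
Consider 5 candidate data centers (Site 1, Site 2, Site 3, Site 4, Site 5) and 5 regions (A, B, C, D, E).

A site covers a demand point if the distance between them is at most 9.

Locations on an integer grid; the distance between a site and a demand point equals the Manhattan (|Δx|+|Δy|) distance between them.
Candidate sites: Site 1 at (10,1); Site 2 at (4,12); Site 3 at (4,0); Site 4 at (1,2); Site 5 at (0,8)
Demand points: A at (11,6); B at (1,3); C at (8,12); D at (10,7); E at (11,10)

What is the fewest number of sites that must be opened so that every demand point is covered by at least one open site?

Coverage sets (demand points within 9 of each site):
  Site 1: {A, D}
  Site 2: {C, E}
  Site 3: {B}
  Site 4: {B}
  Site 5: {B}
No 2 sites suffice: every size-2 union leaves at least one demand point uncovered.
But {Site 1, Site 2, Site 3} covers everything, so the minimum is 3.

3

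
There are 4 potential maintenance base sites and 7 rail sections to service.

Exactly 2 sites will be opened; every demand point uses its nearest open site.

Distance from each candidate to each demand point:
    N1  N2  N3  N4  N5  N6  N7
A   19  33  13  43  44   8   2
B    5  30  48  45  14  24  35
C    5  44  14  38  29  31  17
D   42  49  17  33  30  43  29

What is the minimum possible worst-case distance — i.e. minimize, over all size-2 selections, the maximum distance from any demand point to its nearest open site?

Open {A, D}.
  Farthest demand point is N2 at distance 33 (to A); all others are ≤ 33.
With {B, D} the worst case is 33.
With {A, C} the worst case is 38.
No size-2 selection achieves below 33.

33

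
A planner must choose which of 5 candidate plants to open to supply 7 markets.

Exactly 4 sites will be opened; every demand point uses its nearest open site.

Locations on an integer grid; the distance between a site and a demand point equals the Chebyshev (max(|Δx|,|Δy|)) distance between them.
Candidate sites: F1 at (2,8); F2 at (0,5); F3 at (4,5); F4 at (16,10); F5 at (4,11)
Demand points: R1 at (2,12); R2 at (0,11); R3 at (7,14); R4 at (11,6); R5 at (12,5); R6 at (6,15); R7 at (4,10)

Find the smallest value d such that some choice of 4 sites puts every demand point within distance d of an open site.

Open {F1, F2, F4, F5}.
  Farthest demand point is R4 at distance 5 (to F4); all others are ≤ 5.
With {F1, F3, F4, F5} the worst case is 5.
With {F2, F3, F4, F5} the worst case is 5.
No size-4 selection achieves below 5.

5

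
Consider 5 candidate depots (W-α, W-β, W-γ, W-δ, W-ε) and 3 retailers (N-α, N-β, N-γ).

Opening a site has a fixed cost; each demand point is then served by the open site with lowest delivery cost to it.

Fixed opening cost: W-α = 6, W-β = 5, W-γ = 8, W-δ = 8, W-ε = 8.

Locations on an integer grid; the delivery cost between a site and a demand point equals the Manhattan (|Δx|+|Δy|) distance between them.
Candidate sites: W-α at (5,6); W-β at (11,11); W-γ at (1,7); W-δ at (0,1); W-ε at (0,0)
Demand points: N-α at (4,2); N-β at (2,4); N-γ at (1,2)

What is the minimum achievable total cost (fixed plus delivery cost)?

Open {W-δ}: assign each demand point to its cheapest open site.
  N-α→W-δ 5, N-β→W-δ 5, N-γ→W-δ 2
  delivery cost 12, fixed 8 → total 20.
Compare {W-ε}: delivery cost 15 + fixed 8 = 23.
Compare {W-α}: delivery cost 18 + fixed 6 = 24.
Compare {W-γ}: delivery cost 17 + fixed 8 = 25.
All other subsets cost ≥ 23. Minimum total cost: 20.

20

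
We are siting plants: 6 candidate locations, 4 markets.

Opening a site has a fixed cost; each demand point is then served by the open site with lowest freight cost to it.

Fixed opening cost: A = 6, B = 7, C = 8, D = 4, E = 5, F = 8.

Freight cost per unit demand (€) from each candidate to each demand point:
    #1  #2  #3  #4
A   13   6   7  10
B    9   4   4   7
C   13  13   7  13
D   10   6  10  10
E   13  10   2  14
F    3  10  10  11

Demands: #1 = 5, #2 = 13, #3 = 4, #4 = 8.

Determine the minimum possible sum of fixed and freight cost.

Open {B, E, F}: assign each demand point to its cheapest open site.
  #1→F 5×3=15, #2→B 13×4=52, #3→E 4×2=8, #4→B 8×7=56
  freight cost 131, fixed 20 → total 151.
Compare {B, F}: freight cost 139 + fixed 15 = 154.
Compare {B, D, E, F}: freight cost 131 + fixed 24 = 155.
Compare {A, B, E, F}: freight cost 131 + fixed 26 = 157.
All other subsets cost ≥ 154. Minimum total cost: 151.

151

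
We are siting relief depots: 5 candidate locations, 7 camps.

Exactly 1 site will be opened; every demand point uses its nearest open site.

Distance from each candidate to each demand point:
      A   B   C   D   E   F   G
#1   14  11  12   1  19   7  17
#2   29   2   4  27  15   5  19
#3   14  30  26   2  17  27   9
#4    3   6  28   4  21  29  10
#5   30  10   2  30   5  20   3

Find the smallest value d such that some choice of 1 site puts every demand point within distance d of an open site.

19

Open {#1}.
  Farthest demand point is E at distance 19 (to #1); all others are ≤ 19.
With {#2} the worst case is 29.
With {#4} the worst case is 29.
No size-1 selection achieves below 19.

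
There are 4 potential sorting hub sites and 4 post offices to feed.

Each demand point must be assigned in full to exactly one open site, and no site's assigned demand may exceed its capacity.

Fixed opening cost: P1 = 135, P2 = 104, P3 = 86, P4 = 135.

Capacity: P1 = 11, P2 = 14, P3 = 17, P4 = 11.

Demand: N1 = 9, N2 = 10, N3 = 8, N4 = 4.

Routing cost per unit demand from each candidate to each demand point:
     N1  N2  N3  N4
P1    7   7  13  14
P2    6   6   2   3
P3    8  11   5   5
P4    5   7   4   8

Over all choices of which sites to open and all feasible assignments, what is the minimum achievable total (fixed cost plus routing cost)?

374

Open {P2, P3}; cheapest assignment that respects the capacities:
  P2 (cap 14, load 14): N2, N4 — cost 10×6 + 4×3 = 72
  P3 (cap 17, load 17): N1, N3 — cost 9×8 + 8×5 = 112
  Shipping 184, fixed 190 → total 374.
  Any other capacity-feasible assignment to {P2, P3} ships for at least 184.
Compare {P2, P3, P4}: its best feasible assignment gives total 482.
Compare {P1, P2, P3}: its best feasible assignment gives total 495.
Every other set of open sites that can feasibly serve all demand totals ≥ 482 even under its best assignment. Minimum: 374.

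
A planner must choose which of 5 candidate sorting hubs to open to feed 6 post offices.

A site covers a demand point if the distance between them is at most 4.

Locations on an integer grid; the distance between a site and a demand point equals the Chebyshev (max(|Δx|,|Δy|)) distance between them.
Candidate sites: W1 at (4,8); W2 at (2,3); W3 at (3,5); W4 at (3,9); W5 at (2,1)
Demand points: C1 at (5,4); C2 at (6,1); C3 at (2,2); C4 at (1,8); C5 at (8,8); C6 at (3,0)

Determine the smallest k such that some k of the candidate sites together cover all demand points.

2

Coverage sets (demand points within 4 of each site):
  W1: {C1, C4, C5}
  W2: {C1, C2, C3, C6}
  W3: {C1, C2, C3, C4}
  W4: {C4}
  W5: {C1, C2, C3, C6}
No single site covers all 6 demand points.
But {W1, W2} covers everything, so the minimum is 2.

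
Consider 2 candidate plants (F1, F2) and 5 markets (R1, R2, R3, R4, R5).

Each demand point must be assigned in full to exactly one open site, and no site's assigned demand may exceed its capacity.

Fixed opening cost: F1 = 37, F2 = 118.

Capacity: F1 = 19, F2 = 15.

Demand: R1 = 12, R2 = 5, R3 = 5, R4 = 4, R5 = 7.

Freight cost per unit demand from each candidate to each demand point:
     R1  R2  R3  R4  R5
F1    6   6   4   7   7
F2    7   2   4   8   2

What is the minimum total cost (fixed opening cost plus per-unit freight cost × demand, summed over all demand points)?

338

Open {F1, F2}; cheapest assignment that respects the capacities:
  F1 (cap 19, load 19): R1, R5 — cost 12×6 + 7×7 = 121
  F2 (cap 15, load 14): R2, R3, R4 — cost 5×2 + 5×4 + 4×8 = 62
  Shipping 183, fixed 155 → total 338.
  Any other capacity-feasible assignment to {F1, F2} ships for at least 183.
Total demand is 33 and no other set of sites has combined capacity ≥ 33, so {F1, F2} is the only feasible choice of open sites. Minimum: 338.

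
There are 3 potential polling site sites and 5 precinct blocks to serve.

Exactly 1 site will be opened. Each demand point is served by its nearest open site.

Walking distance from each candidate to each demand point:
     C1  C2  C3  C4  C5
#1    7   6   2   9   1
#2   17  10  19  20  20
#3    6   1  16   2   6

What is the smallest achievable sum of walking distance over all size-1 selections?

25

Open {#1}.
  C1→#1 7, C2→#1 6, C3→#1 2, C4→#1 9, C5→#1 1  ⇒ total 25.
Compare {#3}: total 31.
Compare {#2}: total 86.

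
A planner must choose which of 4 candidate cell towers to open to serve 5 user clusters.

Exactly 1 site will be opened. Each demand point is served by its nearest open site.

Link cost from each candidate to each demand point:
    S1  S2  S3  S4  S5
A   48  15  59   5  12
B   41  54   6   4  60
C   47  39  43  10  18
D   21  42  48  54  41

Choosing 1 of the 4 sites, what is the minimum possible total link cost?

Open {A}.
  S1→A 48, S2→A 15, S3→A 59, S4→A 5, S5→A 12  ⇒ total 139.
Compare {C}: total 157.
Compare {B}: total 165.
No size-1 selection does better; minimum is 139.

139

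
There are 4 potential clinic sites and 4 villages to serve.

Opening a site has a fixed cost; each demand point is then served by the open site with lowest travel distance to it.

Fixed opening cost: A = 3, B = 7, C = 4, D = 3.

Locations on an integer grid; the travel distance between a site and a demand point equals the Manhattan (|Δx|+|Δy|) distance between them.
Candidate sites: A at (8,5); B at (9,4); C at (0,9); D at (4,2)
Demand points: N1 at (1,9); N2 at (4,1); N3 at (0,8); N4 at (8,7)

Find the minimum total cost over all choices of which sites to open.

15

Open {A, C, D}: assign each demand point to its cheapest open site.
  N1→C 1, N2→D 1, N3→C 1, N4→A 2
  travel distance 5, fixed 10 → total 15.
Compare {A, C}: travel distance 12 + fixed 7 = 19.
Compare {C, D}: travel distance 12 + fixed 7 = 19.
Compare {B, C, D}: travel distance 7 + fixed 14 = 21.
All other subsets cost ≥ 19. Minimum total cost: 15.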